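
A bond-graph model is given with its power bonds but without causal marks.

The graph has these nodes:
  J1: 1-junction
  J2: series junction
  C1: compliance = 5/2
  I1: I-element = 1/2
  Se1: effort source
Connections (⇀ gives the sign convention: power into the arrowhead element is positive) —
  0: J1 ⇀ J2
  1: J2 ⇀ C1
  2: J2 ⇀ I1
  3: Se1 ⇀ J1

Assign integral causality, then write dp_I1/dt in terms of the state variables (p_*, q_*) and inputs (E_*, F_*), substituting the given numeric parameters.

b3 stroke at J1  (Se1 (Se) sets effort on bond)
b0 stroke at J2  (only one flow-in slot at J1)
b1 stroke at J2  (prefer integral on C1)
b2 stroke at I1  (J2 needs exactly one f-in)

dp_I1/dt = E_Se1 - 2*q_C1/5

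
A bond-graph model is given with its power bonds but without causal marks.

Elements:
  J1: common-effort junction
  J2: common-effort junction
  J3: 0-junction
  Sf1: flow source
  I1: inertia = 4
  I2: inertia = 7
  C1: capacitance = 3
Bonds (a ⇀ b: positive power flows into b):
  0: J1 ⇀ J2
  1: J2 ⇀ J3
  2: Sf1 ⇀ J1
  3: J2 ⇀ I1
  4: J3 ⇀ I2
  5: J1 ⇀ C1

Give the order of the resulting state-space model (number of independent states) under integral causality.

3  (C1, I1, I2 all integral)

bond 2 stroke at Sf1  (source Sf1 imposes f)
bond 3 stroke at I1  (I1: I, integral causality)
bond 4 stroke at I2  (I2 integral (f out))
bond 1 stroke at J3  (closing 0-jn rule on J3)
bond 0 stroke at J2  (only one effort-in slot at J2)
bond 5 stroke at J1  (only one effort-in slot at J1)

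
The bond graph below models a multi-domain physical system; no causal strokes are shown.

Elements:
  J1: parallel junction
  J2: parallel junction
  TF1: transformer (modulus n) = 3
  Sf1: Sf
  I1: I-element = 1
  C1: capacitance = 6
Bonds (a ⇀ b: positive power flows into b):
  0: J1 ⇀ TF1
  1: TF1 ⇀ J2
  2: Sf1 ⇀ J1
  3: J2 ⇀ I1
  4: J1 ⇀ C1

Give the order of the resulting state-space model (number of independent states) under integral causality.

2  (C1, I1 all integral)

b2 |Sf1  (Sf1 (Sf) sets flow on bond)
b3 |I1  (I1 integral (f out))
b1 |J2  (only one effort-in slot at J2)
b0 |TF1  (TF1 one-in-one-out from 1)
b4 |J1  (J1 needs exactly one e-in)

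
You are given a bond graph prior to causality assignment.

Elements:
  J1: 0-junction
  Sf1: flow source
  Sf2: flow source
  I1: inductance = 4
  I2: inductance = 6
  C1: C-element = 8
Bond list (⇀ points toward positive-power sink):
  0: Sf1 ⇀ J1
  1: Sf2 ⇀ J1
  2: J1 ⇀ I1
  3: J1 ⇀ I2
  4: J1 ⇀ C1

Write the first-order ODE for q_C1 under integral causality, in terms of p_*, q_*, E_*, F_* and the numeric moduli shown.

dq_C1/dt = F_Sf1 + F_Sf2 - p_I1/4 - p_I2/6

β0 stroke at Sf1  (Sf1 fixes flow; stroke at Sf1)
β1 stroke at Sf2  (Sf2 fixes flow; stroke at Sf2)
β2 stroke at I1  (I1 integral (f out))
β3 stroke at I2  (I2 integral (f out))
β4 stroke at J1  (J1: last free bond brings effort in)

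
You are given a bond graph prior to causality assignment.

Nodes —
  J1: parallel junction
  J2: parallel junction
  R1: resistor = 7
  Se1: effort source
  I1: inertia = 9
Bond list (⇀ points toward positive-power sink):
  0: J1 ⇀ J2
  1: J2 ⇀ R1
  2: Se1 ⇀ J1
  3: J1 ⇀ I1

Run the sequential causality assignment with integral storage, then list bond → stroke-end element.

bond 0 stroke at J2
bond 1 stroke at R1
bond 2 stroke at J1
bond 3 stroke at I1

β2 stroke→J1  (Se1: effort source, stroke at far end)
β0 stroke→J2  (common-e at J1 fixed by 2)
β3 stroke→I1  (J1: bond 2 brought effort, rest push out)
β1 stroke→R1  (J2: bond 0 brought effort, rest push out)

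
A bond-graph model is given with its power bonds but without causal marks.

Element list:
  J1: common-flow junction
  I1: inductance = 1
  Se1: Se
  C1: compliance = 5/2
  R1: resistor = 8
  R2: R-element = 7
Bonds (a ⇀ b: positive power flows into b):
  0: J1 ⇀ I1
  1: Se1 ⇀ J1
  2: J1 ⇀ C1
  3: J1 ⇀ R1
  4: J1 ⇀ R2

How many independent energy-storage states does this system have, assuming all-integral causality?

2  (C1, I1 all integral)

bond 1 |J1  (source Se1 imposes e)
bond 0 |I1  (I1 outputs flow p/I1)
bond 2 |J1  (common-f at J1 fixed by 0)
bond 3 |J1  (1-jn J1 has f-setter on 0)
bond 4 |J1  (1-jn J1 has f-setter on 0)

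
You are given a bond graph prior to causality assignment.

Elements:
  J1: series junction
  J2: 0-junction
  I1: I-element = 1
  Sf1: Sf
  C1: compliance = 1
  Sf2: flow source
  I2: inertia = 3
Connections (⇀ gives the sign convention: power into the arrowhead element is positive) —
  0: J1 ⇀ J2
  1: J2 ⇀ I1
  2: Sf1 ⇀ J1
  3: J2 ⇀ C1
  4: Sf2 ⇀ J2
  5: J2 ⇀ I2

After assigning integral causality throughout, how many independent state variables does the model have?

3  (C1, I1, I2 all integral)

β2 stroke→Sf1  (Sf1: flow source, stroke at near end)
β4 stroke→Sf2  (Sf2 (Sf) sets flow on bond)
β0 stroke→J1  (J1 flow already set via bond 2)
β1 stroke→I1  (prefer integral on I1)
β3 stroke→J2  (C1 outputs effort q/C1)
β5 stroke→I2  (J2: bond 3 brought effort, rest push out)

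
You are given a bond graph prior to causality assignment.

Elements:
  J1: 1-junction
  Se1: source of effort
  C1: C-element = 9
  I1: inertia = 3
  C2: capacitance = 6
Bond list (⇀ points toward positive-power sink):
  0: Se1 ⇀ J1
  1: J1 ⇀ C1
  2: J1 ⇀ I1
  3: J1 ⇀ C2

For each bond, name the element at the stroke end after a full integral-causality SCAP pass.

#0 stroke at J1
#1 stroke at J1
#2 stroke at I1
#3 stroke at J1

#0 stroke at J1  (Se1 (Se) sets effort on bond)
#1 stroke at J1  (prefer integral on C1)
#2 stroke at I1  (I1 integral (f out))
#3 stroke at J1  (1-jn J1 has f-setter on 2)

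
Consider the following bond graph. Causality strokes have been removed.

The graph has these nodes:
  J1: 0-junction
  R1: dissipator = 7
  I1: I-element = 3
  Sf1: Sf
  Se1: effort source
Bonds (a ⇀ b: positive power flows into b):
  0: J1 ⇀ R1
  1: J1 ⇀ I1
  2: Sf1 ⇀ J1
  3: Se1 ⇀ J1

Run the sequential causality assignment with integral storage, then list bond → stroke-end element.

bond 2 stroke→Sf1  (Sf1: flow source, stroke at near end)
bond 3 stroke→J1  (Se1 (Se) sets effort on bond)
bond 0 stroke→R1  (0-jn J1 has e-setter on 3)
bond 1 stroke→I1  (common-e at J1 fixed by 3)

bond 0 stroke at R1
bond 1 stroke at I1
bond 2 stroke at Sf1
bond 3 stroke at J1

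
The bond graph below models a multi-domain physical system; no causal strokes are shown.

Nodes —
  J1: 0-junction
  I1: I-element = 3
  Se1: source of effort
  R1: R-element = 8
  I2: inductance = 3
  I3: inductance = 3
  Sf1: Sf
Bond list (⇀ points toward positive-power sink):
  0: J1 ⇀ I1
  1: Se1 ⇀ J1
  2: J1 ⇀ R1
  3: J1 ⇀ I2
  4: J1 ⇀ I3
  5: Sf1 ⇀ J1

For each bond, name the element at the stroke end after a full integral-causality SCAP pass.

b1 →J1  (Se1 fixes effort; stroke away)
b5 →Sf1  (source Sf1 imposes f)
b0 →I1  (0-jn J1 has e-setter on 1)
b2 →R1  (J1 effort already set via bond 1)
b3 →I2  (0-jn J1 has e-setter on 1)
b4 →I3  (J1: bond 1 brought effort, rest push out)

b0 →I1
b1 →J1
b2 →R1
b3 →I2
b4 →I3
b5 →Sf1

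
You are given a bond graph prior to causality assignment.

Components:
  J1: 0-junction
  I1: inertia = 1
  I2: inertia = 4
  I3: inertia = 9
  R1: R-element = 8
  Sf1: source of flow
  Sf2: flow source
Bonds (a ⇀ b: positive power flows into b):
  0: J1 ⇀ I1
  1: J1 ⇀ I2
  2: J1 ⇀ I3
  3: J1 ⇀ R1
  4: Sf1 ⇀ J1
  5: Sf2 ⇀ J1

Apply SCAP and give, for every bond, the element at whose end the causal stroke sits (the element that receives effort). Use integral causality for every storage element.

b0 stroke at I1
b1 stroke at I2
b2 stroke at I3
b3 stroke at J1
b4 stroke at Sf1
b5 stroke at Sf2

#4 →Sf1  (Sf1: flow source, stroke at near end)
#5 →Sf2  (source Sf2 imposes f)
#0 →I1  (I1 outputs flow p/I1)
#1 →I2  (I2: I, integral causality)
#2 →I3  (I3: I, integral causality)
#3 →J1  (J1: last free bond brings effort in)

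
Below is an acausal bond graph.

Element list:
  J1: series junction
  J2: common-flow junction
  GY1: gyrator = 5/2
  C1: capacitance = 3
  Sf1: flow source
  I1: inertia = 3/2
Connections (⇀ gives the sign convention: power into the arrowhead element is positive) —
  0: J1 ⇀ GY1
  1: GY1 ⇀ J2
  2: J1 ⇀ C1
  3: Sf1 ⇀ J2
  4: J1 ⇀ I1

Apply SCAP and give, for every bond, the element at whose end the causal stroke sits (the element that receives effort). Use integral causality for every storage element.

#0 →J1
#1 →J2
#2 →J1
#3 →Sf1
#4 →I1

β3 |Sf1  (Sf1: flow source, stroke at near end)
β1 |J2  (1-jn J2 has f-setter on 3)
β0 |J1  (through GY1, causality inverts; strokes same side of GY1)
β2 |J1  (prefer integral on C1)
β4 |I1  (J1: last free bond brings flow in)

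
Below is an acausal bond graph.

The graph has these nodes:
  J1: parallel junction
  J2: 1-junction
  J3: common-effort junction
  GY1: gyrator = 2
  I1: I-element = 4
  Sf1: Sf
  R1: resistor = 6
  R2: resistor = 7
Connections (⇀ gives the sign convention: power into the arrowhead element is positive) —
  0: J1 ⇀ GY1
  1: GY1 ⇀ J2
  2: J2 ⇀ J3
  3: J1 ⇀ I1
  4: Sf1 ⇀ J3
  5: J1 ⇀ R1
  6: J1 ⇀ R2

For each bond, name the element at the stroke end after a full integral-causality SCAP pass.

#4 stroke→Sf1  (Sf1 fixes flow; stroke at Sf1)
#2 stroke→J3  (closing 0-jn rule on J3)
#1 stroke→J2  (J2: bond 2 brought flow, rest push out)
#0 stroke→J1  (GY1 both-in/both-out from 1)
#3 stroke→I1  (0-jn J1 has e-setter on 0)
#5 stroke→R1  (J1 effort already set via bond 0)
#6 stroke→R2  (J1: bond 0 brought effort, rest push out)

bond 0 |J1
bond 1 |J2
bond 2 |J3
bond 3 |I1
bond 4 |Sf1
bond 5 |R1
bond 6 |R2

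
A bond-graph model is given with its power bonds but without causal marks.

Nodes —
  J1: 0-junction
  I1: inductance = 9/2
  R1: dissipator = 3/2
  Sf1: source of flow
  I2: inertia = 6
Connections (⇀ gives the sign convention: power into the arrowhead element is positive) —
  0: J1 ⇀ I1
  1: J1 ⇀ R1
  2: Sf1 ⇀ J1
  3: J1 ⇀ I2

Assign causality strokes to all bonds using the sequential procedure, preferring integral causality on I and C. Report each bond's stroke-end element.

b2 stroke→Sf1  (Sf1: flow source, stroke at near end)
b0 stroke→I1  (I1 integral (f out))
b3 stroke→I2  (I2 integral (f out))
b1 stroke→J1  (J1 needs exactly one e-in)

β0 stroke at I1
β1 stroke at J1
β2 stroke at Sf1
β3 stroke at I2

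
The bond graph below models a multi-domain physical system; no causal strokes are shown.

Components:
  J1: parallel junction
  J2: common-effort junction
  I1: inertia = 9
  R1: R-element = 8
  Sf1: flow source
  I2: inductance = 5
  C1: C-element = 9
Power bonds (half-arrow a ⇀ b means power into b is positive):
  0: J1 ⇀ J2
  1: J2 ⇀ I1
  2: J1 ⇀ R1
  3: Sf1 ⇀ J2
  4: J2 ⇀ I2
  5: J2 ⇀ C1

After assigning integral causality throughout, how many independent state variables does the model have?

β3 stroke→Sf1  (Sf1 (Sf) sets flow on bond)
β1 stroke→I1  (I1 integral (f out))
β4 stroke→I2  (I2 integral (f out))
β5 stroke→J2  (C1: C, integral causality)
β0 stroke→J1  (J2 effort already set via bond 5)
β2 stroke→R1  (J1 effort already set via bond 0)

3  (C1, I1, I2 all integral)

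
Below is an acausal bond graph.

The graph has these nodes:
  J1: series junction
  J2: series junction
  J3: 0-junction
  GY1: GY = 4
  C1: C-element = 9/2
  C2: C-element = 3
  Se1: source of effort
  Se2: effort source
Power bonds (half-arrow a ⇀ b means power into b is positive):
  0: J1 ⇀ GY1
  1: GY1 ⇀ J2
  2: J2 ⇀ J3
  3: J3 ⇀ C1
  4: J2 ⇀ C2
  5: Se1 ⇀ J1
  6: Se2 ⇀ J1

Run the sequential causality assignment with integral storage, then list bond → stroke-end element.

#0 |GY1
#1 |GY1
#2 |J2
#3 |J3
#4 |J2
#5 |J1
#6 |J1

β5 stroke→J1  (Se1: effort source, stroke at far end)
β6 stroke→J1  (Se2: effort source, stroke at far end)
β0 stroke→GY1  (closing 1-jn rule on J1)
β1 stroke→GY1  (GY1 both-in/both-out from 0)
β2 stroke→J2  (1-jn J2 has f-setter on 1)
β4 stroke→J2  (1-jn J2 has f-setter on 1)
β3 stroke→J3  (J3: last free bond brings effort in)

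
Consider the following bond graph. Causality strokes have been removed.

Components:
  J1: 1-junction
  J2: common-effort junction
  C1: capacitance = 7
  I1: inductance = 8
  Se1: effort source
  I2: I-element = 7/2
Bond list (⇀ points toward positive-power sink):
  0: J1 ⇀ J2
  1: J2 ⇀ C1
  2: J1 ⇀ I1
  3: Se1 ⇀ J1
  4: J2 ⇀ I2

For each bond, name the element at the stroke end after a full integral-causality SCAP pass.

bond 0 stroke at J1
bond 1 stroke at J2
bond 2 stroke at I1
bond 3 stroke at J1
bond 4 stroke at I2

bond 3 stroke at J1  (Se1: effort source, stroke at far end)
bond 1 stroke at J2  (C1: C, integral causality)
bond 0 stroke at J1  (0-jn J2 has e-setter on 1)
bond 4 stroke at I2  (J2: bond 1 brought effort, rest push out)
bond 2 stroke at I1  (closing 1-jn rule on J1)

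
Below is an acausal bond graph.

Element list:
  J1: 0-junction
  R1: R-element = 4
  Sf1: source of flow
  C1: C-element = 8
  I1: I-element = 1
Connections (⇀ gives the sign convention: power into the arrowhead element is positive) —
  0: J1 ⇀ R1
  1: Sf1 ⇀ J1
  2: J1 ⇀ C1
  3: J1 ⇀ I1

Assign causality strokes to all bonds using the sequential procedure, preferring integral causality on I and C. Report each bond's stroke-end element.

#1 |Sf1  (Sf1 fixes flow; stroke at Sf1)
#2 |J1  (prefer integral on C1)
#0 |R1  (J1: bond 2 brought effort, rest push out)
#3 |I1  (0-jn J1 has e-setter on 2)

bond 0 stroke at R1
bond 1 stroke at Sf1
bond 2 stroke at J1
bond 3 stroke at I1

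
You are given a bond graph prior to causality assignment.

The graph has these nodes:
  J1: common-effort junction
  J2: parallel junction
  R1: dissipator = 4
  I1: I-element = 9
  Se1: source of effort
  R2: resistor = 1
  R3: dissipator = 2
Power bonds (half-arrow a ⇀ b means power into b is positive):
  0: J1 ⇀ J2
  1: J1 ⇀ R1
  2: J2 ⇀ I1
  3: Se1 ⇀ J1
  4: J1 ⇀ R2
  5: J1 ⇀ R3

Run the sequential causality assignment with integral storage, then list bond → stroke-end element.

bond 3 →J1  (Se1 fixes effort; stroke away)
bond 0 →J2  (J1 effort already set via bond 3)
bond 1 →R1  (common-e at J1 fixed by 3)
bond 4 →R2  (J1: bond 3 brought effort, rest push out)
bond 5 →R3  (J1 effort already set via bond 3)
bond 2 →I1  (common-e at J2 fixed by 0)

bond 0 |J2
bond 1 |R1
bond 2 |I1
bond 3 |J1
bond 4 |R2
bond 5 |R3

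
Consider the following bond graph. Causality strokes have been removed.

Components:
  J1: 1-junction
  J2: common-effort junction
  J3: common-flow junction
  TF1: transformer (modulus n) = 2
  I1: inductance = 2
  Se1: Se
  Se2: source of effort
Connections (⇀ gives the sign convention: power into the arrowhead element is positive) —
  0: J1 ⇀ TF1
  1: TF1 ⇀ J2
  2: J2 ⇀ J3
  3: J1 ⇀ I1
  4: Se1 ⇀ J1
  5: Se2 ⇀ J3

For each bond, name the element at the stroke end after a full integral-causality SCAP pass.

β4 stroke at J1  (Se1 (Se) sets effort on bond)
β5 stroke at J3  (source Se2 imposes e)
β2 stroke at J2  (only one flow-in slot at J3)
β1 stroke at TF1  (common-e at J2 fixed by 2)
β0 stroke at J1  (TF1: transformer flips bond 1)
β3 stroke at I1  (J1: last free bond brings flow in)

β0 stroke→J1
β1 stroke→TF1
β2 stroke→J2
β3 stroke→I1
β4 stroke→J1
β5 stroke→J3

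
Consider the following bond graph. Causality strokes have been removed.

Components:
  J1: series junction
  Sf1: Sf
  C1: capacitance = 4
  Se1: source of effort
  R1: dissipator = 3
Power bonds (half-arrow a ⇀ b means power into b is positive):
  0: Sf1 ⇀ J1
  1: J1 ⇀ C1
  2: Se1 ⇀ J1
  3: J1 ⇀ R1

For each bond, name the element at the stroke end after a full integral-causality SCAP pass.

#0 stroke at Sf1
#1 stroke at J1
#2 stroke at J1
#3 stroke at J1

bond 0 stroke→Sf1  (Sf1: flow source, stroke at near end)
bond 2 stroke→J1  (Se1: effort source, stroke at far end)
bond 1 stroke→J1  (J1 flow already set via bond 0)
bond 3 stroke→J1  (J1 flow already set via bond 0)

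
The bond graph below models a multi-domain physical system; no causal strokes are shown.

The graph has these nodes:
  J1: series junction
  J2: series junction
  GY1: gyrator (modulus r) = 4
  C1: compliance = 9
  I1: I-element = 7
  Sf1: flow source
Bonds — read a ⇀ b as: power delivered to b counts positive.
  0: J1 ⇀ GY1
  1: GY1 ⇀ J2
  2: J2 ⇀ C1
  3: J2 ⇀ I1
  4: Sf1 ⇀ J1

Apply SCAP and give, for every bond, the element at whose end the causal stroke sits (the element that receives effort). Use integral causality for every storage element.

bond 4 stroke at Sf1  (source Sf1 imposes f)
bond 0 stroke at J1  (common-f at J1 fixed by 4)
bond 1 stroke at J2  (through GY1, causality inverts; strokes same side of GY1)
bond 2 stroke at J2  (C1: C, integral causality)
bond 3 stroke at I1  (J2 needs exactly one f-in)

β0 →J1
β1 →J2
β2 →J2
β3 →I1
β4 →Sf1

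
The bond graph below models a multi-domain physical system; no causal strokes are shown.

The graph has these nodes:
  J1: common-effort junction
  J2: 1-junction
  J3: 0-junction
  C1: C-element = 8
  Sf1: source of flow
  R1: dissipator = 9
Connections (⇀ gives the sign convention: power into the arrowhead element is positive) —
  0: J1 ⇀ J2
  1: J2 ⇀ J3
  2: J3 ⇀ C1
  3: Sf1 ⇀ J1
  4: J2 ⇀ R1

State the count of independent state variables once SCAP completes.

1  (C1 all integral)

bond 3 →Sf1  (Sf1 (Sf) sets flow on bond)
bond 0 →J1  (closing 0-jn rule on J1)
bond 1 →J2  (common-f at J2 fixed by 0)
bond 4 →J2  (1-jn J2 has f-setter on 0)
bond 2 →J3  (J3: last free bond brings effort in)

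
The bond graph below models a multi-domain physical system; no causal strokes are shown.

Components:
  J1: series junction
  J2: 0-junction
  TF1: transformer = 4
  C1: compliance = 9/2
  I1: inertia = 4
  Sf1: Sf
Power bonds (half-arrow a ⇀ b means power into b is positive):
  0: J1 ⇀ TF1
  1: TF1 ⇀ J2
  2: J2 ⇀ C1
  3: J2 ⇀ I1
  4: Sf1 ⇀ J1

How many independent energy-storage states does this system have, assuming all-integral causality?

2  (C1, I1 all integral)

β4 stroke at Sf1  (Sf1: flow source, stroke at near end)
β0 stroke at J1  (1-jn J1 has f-setter on 4)
β1 stroke at TF1  (through TF1, causality passes straight; one stroke at TF1)
β2 stroke at J2  (prefer integral on C1)
β3 stroke at I1  (J2 effort already set via bond 2)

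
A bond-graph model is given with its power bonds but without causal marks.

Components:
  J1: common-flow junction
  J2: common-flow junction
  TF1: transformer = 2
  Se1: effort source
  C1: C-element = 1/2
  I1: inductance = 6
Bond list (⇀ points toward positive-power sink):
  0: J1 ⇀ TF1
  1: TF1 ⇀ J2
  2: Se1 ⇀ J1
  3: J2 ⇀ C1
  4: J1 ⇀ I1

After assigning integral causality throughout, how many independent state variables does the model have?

b2 →J1  (Se1 fixes effort; stroke away)
b3 →J2  (C1: C, integral causality)
b1 →TF1  (J2 needs exactly one f-in)
b0 →J1  (through TF1, causality passes straight; one stroke at TF1)
b4 →I1  (J1: last free bond brings flow in)

2  (C1, I1 all integral)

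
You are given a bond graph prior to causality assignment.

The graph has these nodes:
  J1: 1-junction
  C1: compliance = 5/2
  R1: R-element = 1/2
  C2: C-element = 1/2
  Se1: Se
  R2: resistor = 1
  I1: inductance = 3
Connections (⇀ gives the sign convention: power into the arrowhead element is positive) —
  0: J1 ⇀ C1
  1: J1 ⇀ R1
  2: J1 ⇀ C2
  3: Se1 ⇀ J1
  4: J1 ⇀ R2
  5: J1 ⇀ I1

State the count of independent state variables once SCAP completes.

3  (C1, C2, I1 all integral)

#3 stroke at J1  (source Se1 imposes e)
#0 stroke at J1  (prefer integral on C1)
#2 stroke at J1  (C2 outputs effort q/C2)
#5 stroke at I1  (I1: I, integral causality)
#1 stroke at J1  (1-jn J1 has f-setter on 5)
#4 stroke at J1  (J1: bond 5 brought flow, rest push out)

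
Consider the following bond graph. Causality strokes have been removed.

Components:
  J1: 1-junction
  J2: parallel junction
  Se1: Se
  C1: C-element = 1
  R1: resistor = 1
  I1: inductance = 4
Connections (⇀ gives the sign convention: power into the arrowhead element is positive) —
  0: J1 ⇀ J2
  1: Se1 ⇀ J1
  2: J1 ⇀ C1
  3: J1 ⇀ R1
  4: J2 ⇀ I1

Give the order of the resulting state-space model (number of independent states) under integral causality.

2  (C1, I1 all integral)

#1 →J1  (source Se1 imposes e)
#2 →J1  (prefer integral on C1)
#4 →I1  (I1 integral (f out))
#0 →J2  (J2 needs exactly one e-in)
#3 →J1  (common-f at J1 fixed by 0)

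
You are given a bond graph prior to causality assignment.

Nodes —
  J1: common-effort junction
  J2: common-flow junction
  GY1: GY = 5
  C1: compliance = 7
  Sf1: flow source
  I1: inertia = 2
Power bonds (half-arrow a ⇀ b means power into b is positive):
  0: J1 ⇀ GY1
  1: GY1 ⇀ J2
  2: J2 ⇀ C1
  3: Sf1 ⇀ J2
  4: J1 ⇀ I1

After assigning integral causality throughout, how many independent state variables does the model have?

2  (C1, I1 all integral)

b3 stroke at Sf1  (Sf1 (Sf) sets flow on bond)
b1 stroke at J2  (1-jn J2 has f-setter on 3)
b2 stroke at J2  (J2: bond 3 brought flow, rest push out)
b0 stroke at J1  (GY1: gyrator matches bond 1)
b4 stroke at I1  (common-e at J1 fixed by 0)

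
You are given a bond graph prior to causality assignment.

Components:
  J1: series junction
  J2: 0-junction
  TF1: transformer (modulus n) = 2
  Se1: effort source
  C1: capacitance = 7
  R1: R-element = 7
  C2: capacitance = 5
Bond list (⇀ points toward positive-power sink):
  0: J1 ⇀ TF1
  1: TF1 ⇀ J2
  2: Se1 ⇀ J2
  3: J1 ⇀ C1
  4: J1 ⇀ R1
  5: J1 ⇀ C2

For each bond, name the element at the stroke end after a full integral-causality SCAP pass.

#2 →J2  (Se1 fixes effort; stroke away)
#1 →TF1  (common-e at J2 fixed by 2)
#0 →J1  (TF TF1: opposite of bond 1)
#3 →J1  (C1 integral (e out))
#5 →J1  (C2 outputs effort q/C2)
#4 →R1  (only one flow-in slot at J1)

β0 |J1
β1 |TF1
β2 |J2
β3 |J1
β4 |R1
β5 |J1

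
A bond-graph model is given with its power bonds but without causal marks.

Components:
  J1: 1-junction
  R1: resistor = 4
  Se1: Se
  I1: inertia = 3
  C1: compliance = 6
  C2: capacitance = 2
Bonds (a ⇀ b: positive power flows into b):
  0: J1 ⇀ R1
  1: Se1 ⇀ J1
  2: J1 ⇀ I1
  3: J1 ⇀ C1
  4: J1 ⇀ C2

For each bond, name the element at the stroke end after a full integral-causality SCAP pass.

#1 |J1  (Se1 (Se) sets effort on bond)
#2 |I1  (I1 outputs flow p/I1)
#0 |J1  (J1: bond 2 brought flow, rest push out)
#3 |J1  (J1: bond 2 brought flow, rest push out)
#4 |J1  (J1 flow already set via bond 2)

β0 →J1
β1 →J1
β2 →I1
β3 →J1
β4 →J1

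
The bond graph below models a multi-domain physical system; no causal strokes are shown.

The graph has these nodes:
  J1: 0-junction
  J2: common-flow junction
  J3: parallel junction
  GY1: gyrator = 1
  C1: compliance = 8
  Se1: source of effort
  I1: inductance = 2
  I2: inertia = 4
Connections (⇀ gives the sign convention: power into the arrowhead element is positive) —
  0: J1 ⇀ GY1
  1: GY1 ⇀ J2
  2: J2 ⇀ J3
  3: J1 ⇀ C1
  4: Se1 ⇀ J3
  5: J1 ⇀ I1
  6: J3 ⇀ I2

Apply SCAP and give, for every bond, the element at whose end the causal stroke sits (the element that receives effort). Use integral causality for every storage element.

#4 stroke→J3  (source Se1 imposes e)
#2 stroke→J2  (J3: bond 4 brought effort, rest push out)
#6 stroke→I2  (J3: bond 4 brought effort, rest push out)
#1 stroke→GY1  (closing 1-jn rule on J2)
#0 stroke→GY1  (GY1 both-in/both-out from 1)
#3 stroke→J1  (prefer integral on C1)
#5 stroke→I1  (common-e at J1 fixed by 3)

b0 →GY1
b1 →GY1
b2 →J2
b3 →J1
b4 →J3
b5 →I1
b6 →I2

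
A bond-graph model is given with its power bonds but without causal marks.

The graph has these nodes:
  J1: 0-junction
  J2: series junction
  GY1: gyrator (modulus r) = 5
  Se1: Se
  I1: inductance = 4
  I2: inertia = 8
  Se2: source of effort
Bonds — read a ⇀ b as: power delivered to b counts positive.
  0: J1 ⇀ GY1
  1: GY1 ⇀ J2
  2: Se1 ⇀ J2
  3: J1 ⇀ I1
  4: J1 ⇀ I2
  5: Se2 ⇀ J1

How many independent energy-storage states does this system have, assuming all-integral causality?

b2 |J2  (source Se1 imposes e)
b5 |J1  (Se2 (Se) sets effort on bond)
b0 |GY1  (common-e at J1 fixed by 5)
b3 |I1  (common-e at J1 fixed by 5)
b4 |I2  (0-jn J1 has e-setter on 5)
b1 |GY1  (J2: last free bond brings flow in)

2  (I1, I2 all integral)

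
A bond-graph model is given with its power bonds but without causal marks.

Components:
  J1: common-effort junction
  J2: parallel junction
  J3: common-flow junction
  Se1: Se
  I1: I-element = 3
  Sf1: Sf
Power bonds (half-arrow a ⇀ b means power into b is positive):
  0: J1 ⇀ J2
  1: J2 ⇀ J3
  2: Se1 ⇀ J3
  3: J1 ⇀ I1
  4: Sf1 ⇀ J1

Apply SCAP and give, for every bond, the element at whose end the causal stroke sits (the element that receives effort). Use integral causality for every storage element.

b2 stroke at J3  (Se1 (Se) sets effort on bond)
b4 stroke at Sf1  (source Sf1 imposes f)
b1 stroke at J2  (J3: last free bond brings flow in)
b0 stroke at J1  (0-jn J2 has e-setter on 1)
b3 stroke at I1  (J1 effort already set via bond 0)

#0 stroke→J1
#1 stroke→J2
#2 stroke→J3
#3 stroke→I1
#4 stroke→Sf1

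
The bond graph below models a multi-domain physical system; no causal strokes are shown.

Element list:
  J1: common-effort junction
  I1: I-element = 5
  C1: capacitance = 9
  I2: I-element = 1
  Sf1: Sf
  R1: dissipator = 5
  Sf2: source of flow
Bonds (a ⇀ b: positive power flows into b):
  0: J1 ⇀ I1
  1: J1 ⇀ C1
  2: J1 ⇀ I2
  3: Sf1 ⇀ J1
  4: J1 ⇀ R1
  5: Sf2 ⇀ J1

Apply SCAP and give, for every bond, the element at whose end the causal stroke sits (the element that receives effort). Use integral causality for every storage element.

bond 3 →Sf1  (Sf1: flow source, stroke at near end)
bond 5 →Sf2  (Sf2 (Sf) sets flow on bond)
bond 0 →I1  (I1: I, integral causality)
bond 1 →J1  (C1 outputs effort q/C1)
bond 2 →I2  (J1: bond 1 brought effort, rest push out)
bond 4 →R1  (0-jn J1 has e-setter on 1)

β0 stroke→I1
β1 stroke→J1
β2 stroke→I2
β3 stroke→Sf1
β4 stroke→R1
β5 stroke→Sf2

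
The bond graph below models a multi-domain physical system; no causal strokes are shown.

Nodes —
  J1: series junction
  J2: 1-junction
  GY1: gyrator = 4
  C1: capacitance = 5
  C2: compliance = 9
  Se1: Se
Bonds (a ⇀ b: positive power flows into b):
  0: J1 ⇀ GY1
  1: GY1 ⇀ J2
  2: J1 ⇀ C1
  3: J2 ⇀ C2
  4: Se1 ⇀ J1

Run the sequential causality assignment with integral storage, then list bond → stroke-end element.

bond 0 stroke at GY1
bond 1 stroke at GY1
bond 2 stroke at J1
bond 3 stroke at J2
bond 4 stroke at J1

bond 4 →J1  (Se1 (Se) sets effort on bond)
bond 2 →J1  (prefer integral on C1)
bond 0 →GY1  (closing 1-jn rule on J1)
bond 1 →GY1  (through GY1, causality inverts; strokes same side of GY1)
bond 3 →J2  (J2 flow already set via bond 1)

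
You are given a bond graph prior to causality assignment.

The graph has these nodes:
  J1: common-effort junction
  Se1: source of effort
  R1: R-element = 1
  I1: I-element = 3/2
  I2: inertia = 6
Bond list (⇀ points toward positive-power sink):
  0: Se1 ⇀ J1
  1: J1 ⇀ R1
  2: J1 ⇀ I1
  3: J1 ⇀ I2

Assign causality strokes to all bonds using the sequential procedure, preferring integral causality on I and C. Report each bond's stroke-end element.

#0 stroke at J1  (source Se1 imposes e)
#1 stroke at R1  (J1: bond 0 brought effort, rest push out)
#2 stroke at I1  (J1 effort already set via bond 0)
#3 stroke at I2  (common-e at J1 fixed by 0)

#0 →J1
#1 →R1
#2 →I1
#3 →I2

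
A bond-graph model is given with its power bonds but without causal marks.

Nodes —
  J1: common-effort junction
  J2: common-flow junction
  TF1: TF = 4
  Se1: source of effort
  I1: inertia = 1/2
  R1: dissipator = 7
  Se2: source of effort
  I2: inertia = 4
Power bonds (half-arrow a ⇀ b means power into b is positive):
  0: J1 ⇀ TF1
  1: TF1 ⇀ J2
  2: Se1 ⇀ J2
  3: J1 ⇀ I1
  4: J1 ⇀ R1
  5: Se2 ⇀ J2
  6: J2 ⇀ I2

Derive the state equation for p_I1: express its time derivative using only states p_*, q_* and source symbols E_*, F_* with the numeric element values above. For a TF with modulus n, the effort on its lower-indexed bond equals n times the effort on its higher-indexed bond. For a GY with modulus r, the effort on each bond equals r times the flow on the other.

dp_I1/dt = -14*p_I1 - 7*p_I2/16

bond 2 →J2  (source Se1 imposes e)
bond 5 →J2  (Se2 fixes effort; stroke away)
bond 3 →I1  (prefer integral on I1)
bond 6 →I2  (I2: I, integral causality)
bond 1 →J2  (J2 flow already set via bond 6)
bond 0 →TF1  (TF1 one-in-one-out from 1)
bond 4 →J1  (J1: last free bond brings effort in)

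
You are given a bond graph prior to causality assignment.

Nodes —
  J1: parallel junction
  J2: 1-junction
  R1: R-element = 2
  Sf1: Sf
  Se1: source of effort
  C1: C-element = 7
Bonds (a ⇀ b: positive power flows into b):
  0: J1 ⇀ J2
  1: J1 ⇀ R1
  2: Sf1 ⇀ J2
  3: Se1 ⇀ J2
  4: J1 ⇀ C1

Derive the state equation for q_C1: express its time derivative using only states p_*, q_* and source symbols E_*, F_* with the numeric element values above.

β2 →Sf1  (Sf1 fixes flow; stroke at Sf1)
β3 →J2  (source Se1 imposes e)
β0 →J2  (J2 flow already set via bond 2)
β4 →J1  (prefer integral on C1)
β1 →R1  (common-e at J1 fixed by 4)

dq_C1/dt = -F_Sf1 - q_C1/14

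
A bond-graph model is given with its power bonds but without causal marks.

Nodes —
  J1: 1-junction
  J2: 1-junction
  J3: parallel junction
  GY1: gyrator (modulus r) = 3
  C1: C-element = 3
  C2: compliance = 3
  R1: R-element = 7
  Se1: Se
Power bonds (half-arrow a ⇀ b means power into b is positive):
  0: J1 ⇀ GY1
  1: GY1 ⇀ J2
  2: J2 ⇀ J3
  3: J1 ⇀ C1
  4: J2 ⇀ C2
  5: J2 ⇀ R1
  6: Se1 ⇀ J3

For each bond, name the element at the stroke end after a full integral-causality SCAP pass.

β0 stroke→GY1
β1 stroke→GY1
β2 stroke→J2
β3 stroke→J1
β4 stroke→J2
β5 stroke→J2
β6 stroke→J3

#6 stroke at J3  (Se1 (Se) sets effort on bond)
#2 stroke at J2  (J3 effort already set via bond 6)
#3 stroke at J1  (prefer integral on C1)
#0 stroke at GY1  (J1: last free bond brings flow in)
#1 stroke at GY1  (GY GY1: same side as bond 0)
#4 stroke at J2  (J2: bond 1 brought flow, rest push out)
#5 stroke at J2  (common-f at J2 fixed by 1)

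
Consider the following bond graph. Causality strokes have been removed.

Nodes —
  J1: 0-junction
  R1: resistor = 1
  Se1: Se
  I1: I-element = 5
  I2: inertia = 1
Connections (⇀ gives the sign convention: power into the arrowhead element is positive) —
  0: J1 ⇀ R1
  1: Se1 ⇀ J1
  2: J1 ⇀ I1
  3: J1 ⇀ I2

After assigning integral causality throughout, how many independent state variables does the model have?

b1 stroke at J1  (Se1: effort source, stroke at far end)
b0 stroke at R1  (0-jn J1 has e-setter on 1)
b2 stroke at I1  (common-e at J1 fixed by 1)
b3 stroke at I2  (J1 effort already set via bond 1)

2  (I1, I2 all integral)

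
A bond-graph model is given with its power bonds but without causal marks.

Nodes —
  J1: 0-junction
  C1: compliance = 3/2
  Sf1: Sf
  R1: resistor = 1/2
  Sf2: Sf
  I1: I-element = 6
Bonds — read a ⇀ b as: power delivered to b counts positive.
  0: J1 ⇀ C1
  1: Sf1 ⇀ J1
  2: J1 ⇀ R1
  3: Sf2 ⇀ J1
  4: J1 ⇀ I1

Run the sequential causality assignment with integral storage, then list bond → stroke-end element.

β0 |J1
β1 |Sf1
β2 |R1
β3 |Sf2
β4 |I1

bond 1 |Sf1  (source Sf1 imposes f)
bond 3 |Sf2  (Sf2: flow source, stroke at near end)
bond 0 |J1  (C1 integral (e out))
bond 2 |R1  (J1 effort already set via bond 0)
bond 4 |I1  (J1: bond 0 brought effort, rest push out)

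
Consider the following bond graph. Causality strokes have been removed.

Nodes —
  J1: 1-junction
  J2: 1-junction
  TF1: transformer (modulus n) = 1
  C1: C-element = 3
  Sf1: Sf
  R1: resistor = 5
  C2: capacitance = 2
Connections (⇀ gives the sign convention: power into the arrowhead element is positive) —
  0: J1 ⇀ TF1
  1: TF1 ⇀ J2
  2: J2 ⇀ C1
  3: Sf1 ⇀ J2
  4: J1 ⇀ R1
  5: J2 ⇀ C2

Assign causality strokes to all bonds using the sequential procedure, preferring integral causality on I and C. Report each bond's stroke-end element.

bond 0 |TF1
bond 1 |J2
bond 2 |J2
bond 3 |Sf1
bond 4 |J1
bond 5 |J2

b3 stroke at Sf1  (source Sf1 imposes f)
b1 stroke at J2  (common-f at J2 fixed by 3)
b2 stroke at J2  (common-f at J2 fixed by 3)
b5 stroke at J2  (1-jn J2 has f-setter on 3)
b0 stroke at TF1  (TF1: transformer flips bond 1)
b4 stroke at J1  (common-f at J1 fixed by 0)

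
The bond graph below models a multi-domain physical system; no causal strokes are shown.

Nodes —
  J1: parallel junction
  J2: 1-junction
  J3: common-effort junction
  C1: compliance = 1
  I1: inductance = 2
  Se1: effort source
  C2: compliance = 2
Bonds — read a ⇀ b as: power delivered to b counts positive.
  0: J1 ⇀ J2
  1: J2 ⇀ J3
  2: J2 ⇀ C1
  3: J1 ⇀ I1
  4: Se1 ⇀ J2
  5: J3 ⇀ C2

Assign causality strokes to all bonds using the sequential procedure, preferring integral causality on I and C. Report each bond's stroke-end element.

bond 4 |J2  (source Se1 imposes e)
bond 2 |J2  (C1: C, integral causality)
bond 3 |I1  (I1: I, integral causality)
bond 0 |J1  (J1: last free bond brings effort in)
bond 1 |J2  (J2 flow already set via bond 0)
bond 5 |J3  (only one effort-in slot at J3)

β0 stroke at J1
β1 stroke at J2
β2 stroke at J2
β3 stroke at I1
β4 stroke at J2
β5 stroke at J3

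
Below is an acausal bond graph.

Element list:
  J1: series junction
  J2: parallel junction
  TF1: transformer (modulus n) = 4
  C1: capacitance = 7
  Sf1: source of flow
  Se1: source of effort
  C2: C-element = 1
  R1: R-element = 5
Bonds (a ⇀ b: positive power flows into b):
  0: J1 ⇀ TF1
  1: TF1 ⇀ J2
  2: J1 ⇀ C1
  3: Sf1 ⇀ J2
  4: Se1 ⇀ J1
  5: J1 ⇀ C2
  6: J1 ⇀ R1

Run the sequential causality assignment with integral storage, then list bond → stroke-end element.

b3 stroke at Sf1  (source Sf1 imposes f)
b4 stroke at J1  (source Se1 imposes e)
b1 stroke at J2  (J2 needs exactly one e-in)
b0 stroke at TF1  (TF TF1: opposite of bond 1)
b2 stroke at J1  (J1 flow already set via bond 0)
b5 stroke at J1  (J1: bond 0 brought flow, rest push out)
b6 stroke at J1  (1-jn J1 has f-setter on 0)

β0 |TF1
β1 |J2
β2 |J1
β3 |Sf1
β4 |J1
β5 |J1
β6 |J1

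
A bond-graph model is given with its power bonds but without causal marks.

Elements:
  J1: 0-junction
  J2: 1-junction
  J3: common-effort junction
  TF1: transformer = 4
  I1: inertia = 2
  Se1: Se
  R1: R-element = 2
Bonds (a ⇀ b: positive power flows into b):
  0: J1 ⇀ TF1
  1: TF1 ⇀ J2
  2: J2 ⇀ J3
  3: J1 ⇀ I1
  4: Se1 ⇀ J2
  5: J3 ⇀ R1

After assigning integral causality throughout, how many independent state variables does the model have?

#4 →J2  (Se1 (Se) sets effort on bond)
#3 →I1  (I1: I, integral causality)
#0 →J1  (J1: last free bond brings effort in)
#1 →TF1  (through TF1, causality passes straight; one stroke at TF1)
#2 →J2  (J2: bond 1 brought flow, rest push out)
#5 →J3  (J3 needs exactly one e-in)

1  (I1 all integral)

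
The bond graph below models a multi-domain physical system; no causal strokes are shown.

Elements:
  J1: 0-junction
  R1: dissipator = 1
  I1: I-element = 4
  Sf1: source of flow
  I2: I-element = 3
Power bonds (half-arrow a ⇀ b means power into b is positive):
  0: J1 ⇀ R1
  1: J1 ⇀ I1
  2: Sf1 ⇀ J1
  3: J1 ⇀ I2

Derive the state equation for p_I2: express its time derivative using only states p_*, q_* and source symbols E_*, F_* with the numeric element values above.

dp_I2/dt = F_Sf1 - p_I1/4 - p_I2/3

#2 |Sf1  (Sf1 fixes flow; stroke at Sf1)
#1 |I1  (I1: I, integral causality)
#3 |I2  (I2 integral (f out))
#0 |J1  (J1 needs exactly one e-in)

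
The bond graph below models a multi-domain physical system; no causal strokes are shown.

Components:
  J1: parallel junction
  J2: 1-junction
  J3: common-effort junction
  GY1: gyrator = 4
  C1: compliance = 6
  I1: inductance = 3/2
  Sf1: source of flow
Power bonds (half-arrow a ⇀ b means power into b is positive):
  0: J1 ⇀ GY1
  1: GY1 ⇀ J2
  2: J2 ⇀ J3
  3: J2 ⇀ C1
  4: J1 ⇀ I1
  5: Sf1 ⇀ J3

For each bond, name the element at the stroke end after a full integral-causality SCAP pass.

b0 →J1
b1 →J2
b2 →J3
b3 →J2
b4 →I1
b5 →Sf1

#5 stroke→Sf1  (Sf1 (Sf) sets flow on bond)
#2 stroke→J3  (only one effort-in slot at J3)
#1 stroke→J2  (common-f at J2 fixed by 2)
#3 stroke→J2  (J2 flow already set via bond 2)
#0 stroke→J1  (GY GY1: same side as bond 1)
#4 stroke→I1  (J1 effort already set via bond 0)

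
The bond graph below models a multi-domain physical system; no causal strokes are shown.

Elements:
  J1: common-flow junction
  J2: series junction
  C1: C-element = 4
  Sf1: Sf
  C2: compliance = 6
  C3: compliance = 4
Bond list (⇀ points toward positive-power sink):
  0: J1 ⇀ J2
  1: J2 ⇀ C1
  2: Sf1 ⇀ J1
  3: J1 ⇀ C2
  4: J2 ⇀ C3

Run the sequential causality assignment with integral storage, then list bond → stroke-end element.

#2 stroke at Sf1  (Sf1 fixes flow; stroke at Sf1)
#0 stroke at J1  (common-f at J1 fixed by 2)
#3 stroke at J1  (J1: bond 2 brought flow, rest push out)
#1 stroke at J2  (J2: bond 0 brought flow, rest push out)
#4 stroke at J2  (common-f at J2 fixed by 0)

b0 stroke→J1
b1 stroke→J2
b2 stroke→Sf1
b3 stroke→J1
b4 stroke→J2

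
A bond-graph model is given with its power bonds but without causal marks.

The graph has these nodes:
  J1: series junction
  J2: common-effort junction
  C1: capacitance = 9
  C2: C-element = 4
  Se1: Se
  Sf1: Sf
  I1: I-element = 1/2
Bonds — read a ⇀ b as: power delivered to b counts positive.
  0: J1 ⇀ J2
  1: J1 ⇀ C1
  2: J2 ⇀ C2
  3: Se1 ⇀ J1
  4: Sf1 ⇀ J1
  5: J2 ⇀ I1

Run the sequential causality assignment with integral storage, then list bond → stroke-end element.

#3 |J1  (Se1 fixes effort; stroke away)
#4 |Sf1  (Sf1: flow source, stroke at near end)
#0 |J1  (J1: bond 4 brought flow, rest push out)
#1 |J1  (J1: bond 4 brought flow, rest push out)
#2 |J2  (prefer integral on C2)
#5 |I1  (common-e at J2 fixed by 2)

β0 stroke at J1
β1 stroke at J1
β2 stroke at J2
β3 stroke at J1
β4 stroke at Sf1
β5 stroke at I1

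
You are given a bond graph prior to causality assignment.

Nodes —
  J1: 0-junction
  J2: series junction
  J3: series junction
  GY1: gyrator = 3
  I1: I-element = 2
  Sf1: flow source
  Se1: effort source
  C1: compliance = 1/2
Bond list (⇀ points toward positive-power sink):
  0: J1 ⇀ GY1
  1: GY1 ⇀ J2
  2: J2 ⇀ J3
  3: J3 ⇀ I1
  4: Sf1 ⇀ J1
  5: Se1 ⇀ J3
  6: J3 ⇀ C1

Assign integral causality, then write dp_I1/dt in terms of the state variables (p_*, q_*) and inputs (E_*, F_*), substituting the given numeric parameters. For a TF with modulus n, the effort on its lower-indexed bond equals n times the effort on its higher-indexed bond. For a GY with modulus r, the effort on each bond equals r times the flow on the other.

dp_I1/dt = E_Se1 + 3*F_Sf1 - 2*q_C1

#4 stroke→Sf1  (source Sf1 imposes f)
#5 stroke→J3  (source Se1 imposes e)
#0 stroke→J1  (J1 needs exactly one e-in)
#1 stroke→J2  (GY1 both-in/both-out from 0)
#2 stroke→J3  (closing 1-jn rule on J2)
#3 stroke→I1  (I1: I, integral causality)
#6 stroke→J3  (J3 flow already set via bond 3)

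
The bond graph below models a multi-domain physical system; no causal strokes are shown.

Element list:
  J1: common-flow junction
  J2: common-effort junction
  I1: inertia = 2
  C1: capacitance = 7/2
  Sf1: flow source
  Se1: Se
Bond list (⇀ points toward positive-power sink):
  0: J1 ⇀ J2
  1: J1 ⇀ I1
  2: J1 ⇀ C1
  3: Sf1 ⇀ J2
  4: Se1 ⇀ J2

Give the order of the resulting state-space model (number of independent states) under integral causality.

2  (C1, I1 all integral)

β3 →Sf1  (source Sf1 imposes f)
β4 →J2  (source Se1 imposes e)
β0 →J1  (0-jn J2 has e-setter on 4)
β1 →I1  (I1 integral (f out))
β2 →J1  (J1 flow already set via bond 1)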